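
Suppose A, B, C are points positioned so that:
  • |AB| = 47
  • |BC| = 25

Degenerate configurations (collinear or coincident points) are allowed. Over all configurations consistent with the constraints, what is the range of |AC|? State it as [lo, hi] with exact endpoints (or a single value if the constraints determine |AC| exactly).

|AB| ∈ {47}
|BC| ∈ {25}
|AC| ∈ [22, 72]

|AC| ∈ [22, 72]  (≈ [22.0000, 72.0000])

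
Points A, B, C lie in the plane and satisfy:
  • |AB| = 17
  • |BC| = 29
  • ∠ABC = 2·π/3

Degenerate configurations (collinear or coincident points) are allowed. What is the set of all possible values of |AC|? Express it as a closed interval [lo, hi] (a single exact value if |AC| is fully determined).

|AC| = √(1623)  (≈ 40.2865)

|AB| ∈ {17}
|BC| ∈ {29}
|AC| ∈ {√(1623)}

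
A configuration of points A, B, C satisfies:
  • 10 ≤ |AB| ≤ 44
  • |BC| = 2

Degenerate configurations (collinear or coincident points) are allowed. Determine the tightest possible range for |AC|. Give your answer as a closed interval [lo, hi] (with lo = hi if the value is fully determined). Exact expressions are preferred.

|AC| ∈ [8, 46]  (≈ [8.0000, 46.0000])

|AB| ∈ [10, 44]
|BC| ∈ {2}
|AC| ∈ [8, 46]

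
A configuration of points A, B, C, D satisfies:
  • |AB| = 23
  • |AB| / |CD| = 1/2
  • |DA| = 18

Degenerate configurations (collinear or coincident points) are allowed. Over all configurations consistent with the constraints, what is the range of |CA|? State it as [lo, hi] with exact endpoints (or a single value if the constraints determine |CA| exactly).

|AB| ∈ {23}
|AD| ∈ {18}
|CD| ∈ {46}
|BD| ∈ [5, 41]
|AC| ∈ [28, 64]
|BC| ∈ [5, 87]

|CA| ∈ [28, 64]  (≈ [28.0000, 64.0000])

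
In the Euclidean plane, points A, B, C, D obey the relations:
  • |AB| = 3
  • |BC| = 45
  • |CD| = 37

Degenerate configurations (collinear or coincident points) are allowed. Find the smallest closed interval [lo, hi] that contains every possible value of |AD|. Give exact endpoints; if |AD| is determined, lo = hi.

|AD| ∈ [5, 85]  (≈ [5.0000, 85.0000])

|AB| ∈ {3}
|BC| ∈ {45}
|CD| ∈ {37}
|AC| ∈ [42, 48]
|BD| ∈ [8, 82]
|AD| ∈ [5, 85]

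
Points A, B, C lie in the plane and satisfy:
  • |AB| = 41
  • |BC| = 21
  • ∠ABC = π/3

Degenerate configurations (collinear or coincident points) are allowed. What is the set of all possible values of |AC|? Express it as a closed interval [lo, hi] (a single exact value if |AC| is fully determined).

|AB| ∈ {41}
|BC| ∈ {21}
|AC| ∈ {√(1261)}

|AC| = √(1261)  (≈ 35.5106)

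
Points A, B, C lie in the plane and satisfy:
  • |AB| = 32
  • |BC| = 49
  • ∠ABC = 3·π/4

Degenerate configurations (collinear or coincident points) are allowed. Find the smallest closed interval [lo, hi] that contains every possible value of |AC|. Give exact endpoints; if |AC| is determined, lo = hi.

|AC| = √(1568·√(2) + 3425)  (≈ 75.1165)

|AB| ∈ {32}
|BC| ∈ {49}
|AC| ∈ {√(1568·√(2) + 3425)}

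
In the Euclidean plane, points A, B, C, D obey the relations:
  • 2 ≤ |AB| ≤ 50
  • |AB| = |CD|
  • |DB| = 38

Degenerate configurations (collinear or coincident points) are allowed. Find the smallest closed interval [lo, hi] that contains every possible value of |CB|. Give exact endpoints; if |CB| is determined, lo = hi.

|AB| ∈ [2, 50]
|BD| ∈ {38}
|CD| ∈ [2, 50]
|AD| ∈ [0, 88]
|BC| ∈ [0, 88]
|AC| ∈ [0, 138]

|CB| ∈ [0, 88]  (≈ [0.0000, 88.0000])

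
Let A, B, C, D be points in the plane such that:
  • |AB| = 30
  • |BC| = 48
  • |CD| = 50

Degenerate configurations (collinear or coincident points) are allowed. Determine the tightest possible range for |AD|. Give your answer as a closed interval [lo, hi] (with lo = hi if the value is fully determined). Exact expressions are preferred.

|AB| ∈ {30}
|BC| ∈ {48}
|CD| ∈ {50}
|AC| ∈ [18, 78]
|BD| ∈ [2, 98]
|AD| ∈ [0, 128]

|AD| ∈ [0, 128]  (≈ [0.0000, 128.0000])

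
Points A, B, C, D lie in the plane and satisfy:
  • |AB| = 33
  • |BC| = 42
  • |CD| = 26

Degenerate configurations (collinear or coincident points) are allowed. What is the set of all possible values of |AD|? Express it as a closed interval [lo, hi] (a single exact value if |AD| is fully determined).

|AB| ∈ {33}
|BC| ∈ {42}
|CD| ∈ {26}
|AC| ∈ [9, 75]
|BD| ∈ [16, 68]
|AD| ∈ [0, 101]

|AD| ∈ [0, 101]  (≈ [0.0000, 101.0000])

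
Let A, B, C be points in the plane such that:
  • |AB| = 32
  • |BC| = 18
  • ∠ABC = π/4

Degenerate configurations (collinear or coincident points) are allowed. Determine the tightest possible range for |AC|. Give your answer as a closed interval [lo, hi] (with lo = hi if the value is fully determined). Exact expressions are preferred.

|AC| = 2·√(337 - 144·√(2))  (≈ 23.0957)

|AB| ∈ {32}
|BC| ∈ {18}
|AC| ∈ {2·√(337 - 144·√(2))}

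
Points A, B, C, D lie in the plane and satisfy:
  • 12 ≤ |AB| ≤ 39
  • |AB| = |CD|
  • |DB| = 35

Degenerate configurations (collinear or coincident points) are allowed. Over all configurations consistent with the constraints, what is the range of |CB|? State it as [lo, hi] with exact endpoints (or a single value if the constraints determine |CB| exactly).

|CB| ∈ [0, 74]  (≈ [0.0000, 74.0000])

|AB| ∈ [12, 39]
|BD| ∈ {35}
|CD| ∈ [12, 39]
|AD| ∈ [0, 74]
|BC| ∈ [0, 74]
|AC| ∈ [0, 113]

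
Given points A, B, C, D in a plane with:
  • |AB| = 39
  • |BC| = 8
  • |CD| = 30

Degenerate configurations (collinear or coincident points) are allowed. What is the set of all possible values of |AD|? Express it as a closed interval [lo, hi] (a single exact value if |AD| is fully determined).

|AB| ∈ {39}
|BC| ∈ {8}
|CD| ∈ {30}
|AC| ∈ [31, 47]
|BD| ∈ [22, 38]
|AD| ∈ [1, 77]

|AD| ∈ [1, 77]  (≈ [1.0000, 77.0000])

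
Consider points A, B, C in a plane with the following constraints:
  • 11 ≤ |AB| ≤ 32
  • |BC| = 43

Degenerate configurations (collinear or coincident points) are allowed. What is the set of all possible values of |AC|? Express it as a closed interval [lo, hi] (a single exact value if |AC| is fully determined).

|AC| ∈ [11, 75]  (≈ [11.0000, 75.0000])

|AB| ∈ [11, 32]
|BC| ∈ {43}
|AC| ∈ [11, 75]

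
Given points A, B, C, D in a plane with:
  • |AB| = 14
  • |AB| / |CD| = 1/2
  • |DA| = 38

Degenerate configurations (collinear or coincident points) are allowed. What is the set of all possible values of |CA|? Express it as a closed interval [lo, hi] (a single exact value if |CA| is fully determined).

|CA| ∈ [10, 66]  (≈ [10.0000, 66.0000])

|AB| ∈ {14}
|AD| ∈ {38}
|CD| ∈ {28}
|BD| ∈ [24, 52]
|AC| ∈ [10, 66]
|BC| ∈ [0, 80]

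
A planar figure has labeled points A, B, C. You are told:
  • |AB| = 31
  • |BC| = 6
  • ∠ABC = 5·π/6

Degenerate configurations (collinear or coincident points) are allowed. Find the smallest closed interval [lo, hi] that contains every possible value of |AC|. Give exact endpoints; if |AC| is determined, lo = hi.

|AC| = √(186·√(3) + 997)  (≈ 36.3203)

|AB| ∈ {31}
|BC| ∈ {6}
|AC| ∈ {√(186·√(3) + 997)}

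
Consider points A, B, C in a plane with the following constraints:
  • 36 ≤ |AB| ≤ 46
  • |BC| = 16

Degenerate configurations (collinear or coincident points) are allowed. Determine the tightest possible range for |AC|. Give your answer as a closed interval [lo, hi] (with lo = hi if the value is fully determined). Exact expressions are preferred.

|AC| ∈ [20, 62]  (≈ [20.0000, 62.0000])

|AB| ∈ [36, 46]
|BC| ∈ {16}
|AC| ∈ [20, 62]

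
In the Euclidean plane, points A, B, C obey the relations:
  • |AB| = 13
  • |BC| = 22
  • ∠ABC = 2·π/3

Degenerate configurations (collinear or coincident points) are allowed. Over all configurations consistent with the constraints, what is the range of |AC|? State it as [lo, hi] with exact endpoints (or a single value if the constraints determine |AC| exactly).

|AB| ∈ {13}
|BC| ∈ {22}
|AC| ∈ {√(939)}

|AC| = √(939)  (≈ 30.6431)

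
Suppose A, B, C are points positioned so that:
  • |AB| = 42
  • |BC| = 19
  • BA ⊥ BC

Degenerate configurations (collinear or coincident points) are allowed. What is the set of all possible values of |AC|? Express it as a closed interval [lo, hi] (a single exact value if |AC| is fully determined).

|AB| ∈ {42}
|BC| ∈ {19}
|AC| ∈ {5·√(85)}

|AC| = 5·√(85)  (≈ 46.0977)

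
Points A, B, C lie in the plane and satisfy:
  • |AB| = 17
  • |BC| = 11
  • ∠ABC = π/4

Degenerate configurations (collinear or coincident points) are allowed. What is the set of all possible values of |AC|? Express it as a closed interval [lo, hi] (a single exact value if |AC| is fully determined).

|AB| ∈ {17}
|BC| ∈ {11}
|AC| ∈ {√(410 - 187·√(2))}

|AC| = √(410 - 187·√(2))  (≈ 12.0641)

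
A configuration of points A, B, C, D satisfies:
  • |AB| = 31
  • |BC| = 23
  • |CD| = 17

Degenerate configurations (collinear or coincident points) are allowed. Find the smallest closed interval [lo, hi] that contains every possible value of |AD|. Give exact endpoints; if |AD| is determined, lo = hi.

|AD| ∈ [0, 71]  (≈ [0.0000, 71.0000])

|AB| ∈ {31}
|BC| ∈ {23}
|CD| ∈ {17}
|AC| ∈ [8, 54]
|BD| ∈ [6, 40]
|AD| ∈ [0, 71]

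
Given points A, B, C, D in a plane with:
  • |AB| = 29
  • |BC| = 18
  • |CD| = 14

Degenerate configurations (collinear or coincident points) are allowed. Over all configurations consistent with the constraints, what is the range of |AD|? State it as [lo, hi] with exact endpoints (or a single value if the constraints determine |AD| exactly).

|AD| ∈ [0, 61]  (≈ [0.0000, 61.0000])

|AB| ∈ {29}
|BC| ∈ {18}
|CD| ∈ {14}
|AC| ∈ [11, 47]
|BD| ∈ [4, 32]
|AD| ∈ [0, 61]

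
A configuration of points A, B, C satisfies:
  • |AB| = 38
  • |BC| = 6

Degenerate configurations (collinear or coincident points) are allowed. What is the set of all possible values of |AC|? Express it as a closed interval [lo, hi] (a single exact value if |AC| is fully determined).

|AB| ∈ {38}
|BC| ∈ {6}
|AC| ∈ [32, 44]

|AC| ∈ [32, 44]  (≈ [32.0000, 44.0000])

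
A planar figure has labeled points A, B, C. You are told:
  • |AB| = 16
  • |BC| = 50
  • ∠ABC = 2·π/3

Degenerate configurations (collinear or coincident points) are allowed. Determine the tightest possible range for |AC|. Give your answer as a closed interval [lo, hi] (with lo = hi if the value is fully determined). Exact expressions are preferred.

|AC| = 2·√(889)  (≈ 59.6322)

|AB| ∈ {16}
|BC| ∈ {50}
|AC| ∈ {2·√(889)}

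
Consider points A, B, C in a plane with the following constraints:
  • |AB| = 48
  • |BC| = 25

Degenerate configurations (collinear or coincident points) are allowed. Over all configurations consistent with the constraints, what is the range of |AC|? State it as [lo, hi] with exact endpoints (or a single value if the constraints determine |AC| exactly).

|AC| ∈ [23, 73]  (≈ [23.0000, 73.0000])

|AB| ∈ {48}
|BC| ∈ {25}
|AC| ∈ [23, 73]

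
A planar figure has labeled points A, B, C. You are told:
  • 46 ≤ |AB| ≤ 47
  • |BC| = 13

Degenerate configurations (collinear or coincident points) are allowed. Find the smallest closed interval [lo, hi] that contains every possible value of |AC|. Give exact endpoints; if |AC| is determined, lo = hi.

|AC| ∈ [33, 60]  (≈ [33.0000, 60.0000])

|AB| ∈ [46, 47]
|BC| ∈ {13}
|AC| ∈ [33, 60]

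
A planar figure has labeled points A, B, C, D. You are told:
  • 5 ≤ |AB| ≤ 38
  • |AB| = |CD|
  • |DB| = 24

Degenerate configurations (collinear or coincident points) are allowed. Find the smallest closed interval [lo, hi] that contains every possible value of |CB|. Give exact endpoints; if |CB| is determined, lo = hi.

|AB| ∈ [5, 38]
|BD| ∈ {24}
|CD| ∈ [5, 38]
|AD| ∈ [0, 62]
|BC| ∈ [0, 62]
|AC| ∈ [0, 100]

|CB| ∈ [0, 62]  (≈ [0.0000, 62.0000])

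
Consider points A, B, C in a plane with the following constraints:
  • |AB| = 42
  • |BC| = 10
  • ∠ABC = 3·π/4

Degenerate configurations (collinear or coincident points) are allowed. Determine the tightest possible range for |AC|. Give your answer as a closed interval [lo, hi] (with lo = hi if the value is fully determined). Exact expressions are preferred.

|AC| = 2·√(105·√(2) + 466)  (≈ 49.5779)

|AB| ∈ {42}
|BC| ∈ {10}
|AC| ∈ {2·√(105·√(2) + 466)}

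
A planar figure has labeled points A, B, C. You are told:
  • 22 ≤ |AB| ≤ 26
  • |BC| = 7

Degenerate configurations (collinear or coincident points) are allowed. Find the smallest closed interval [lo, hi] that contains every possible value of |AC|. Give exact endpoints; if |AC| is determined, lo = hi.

|AC| ∈ [15, 33]  (≈ [15.0000, 33.0000])

|AB| ∈ [22, 26]
|BC| ∈ {7}
|AC| ∈ [15, 33]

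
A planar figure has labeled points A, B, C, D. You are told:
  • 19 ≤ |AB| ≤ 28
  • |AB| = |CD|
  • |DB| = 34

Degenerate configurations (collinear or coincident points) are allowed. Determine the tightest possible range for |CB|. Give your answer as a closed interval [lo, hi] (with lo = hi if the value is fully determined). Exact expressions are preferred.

|CB| ∈ [6, 62]  (≈ [6.0000, 62.0000])

|AB| ∈ [19, 28]
|BD| ∈ {34}
|CD| ∈ [19, 28]
|AD| ∈ [6, 62]
|BC| ∈ [6, 62]
|AC| ∈ [0, 90]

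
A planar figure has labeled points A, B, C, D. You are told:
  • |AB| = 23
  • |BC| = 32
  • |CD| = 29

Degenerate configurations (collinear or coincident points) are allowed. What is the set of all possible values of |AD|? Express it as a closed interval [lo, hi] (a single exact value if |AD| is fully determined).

|AD| ∈ [0, 84]  (≈ [0.0000, 84.0000])

|AB| ∈ {23}
|BC| ∈ {32}
|CD| ∈ {29}
|AC| ∈ [9, 55]
|BD| ∈ [3, 61]
|AD| ∈ [0, 84]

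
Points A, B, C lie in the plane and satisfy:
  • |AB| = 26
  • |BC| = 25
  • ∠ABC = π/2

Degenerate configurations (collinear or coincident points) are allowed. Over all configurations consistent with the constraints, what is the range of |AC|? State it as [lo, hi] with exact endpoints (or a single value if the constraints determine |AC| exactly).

|AB| ∈ {26}
|BC| ∈ {25}
|AC| ∈ {√(1301)}

|AC| = √(1301)  (≈ 36.0694)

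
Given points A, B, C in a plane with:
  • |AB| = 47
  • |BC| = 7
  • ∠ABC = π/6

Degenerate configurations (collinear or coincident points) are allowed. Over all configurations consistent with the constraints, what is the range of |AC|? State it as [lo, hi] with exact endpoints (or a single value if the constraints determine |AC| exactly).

|AC| = √(2258 - 329·√(3))  (≈ 41.0872)

|AB| ∈ {47}
|BC| ∈ {7}
|AC| ∈ {√(2258 - 329·√(3))}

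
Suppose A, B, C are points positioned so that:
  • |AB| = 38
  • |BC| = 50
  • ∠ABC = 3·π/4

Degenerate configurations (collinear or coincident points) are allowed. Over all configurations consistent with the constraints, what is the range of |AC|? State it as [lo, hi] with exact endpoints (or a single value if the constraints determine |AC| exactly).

|AC| = 2·√(475·√(2) + 986)  (≈ 81.4310)

|AB| ∈ {38}
|BC| ∈ {50}
|AC| ∈ {2·√(475·√(2) + 986)}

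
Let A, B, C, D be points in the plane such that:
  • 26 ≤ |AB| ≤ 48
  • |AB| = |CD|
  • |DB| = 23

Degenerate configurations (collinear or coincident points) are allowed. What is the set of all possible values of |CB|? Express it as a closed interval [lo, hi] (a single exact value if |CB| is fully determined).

|AB| ∈ [26, 48]
|BD| ∈ {23}
|CD| ∈ [26, 48]
|AD| ∈ [3, 71]
|BC| ∈ [3, 71]
|AC| ∈ [0, 119]

|CB| ∈ [3, 71]  (≈ [3.0000, 71.0000])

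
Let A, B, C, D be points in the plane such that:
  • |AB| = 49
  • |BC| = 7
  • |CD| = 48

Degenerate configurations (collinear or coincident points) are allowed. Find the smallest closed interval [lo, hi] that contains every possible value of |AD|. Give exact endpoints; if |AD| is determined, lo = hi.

|AD| ∈ [0, 104]  (≈ [0.0000, 104.0000])

|AB| ∈ {49}
|BC| ∈ {7}
|CD| ∈ {48}
|AC| ∈ [42, 56]
|BD| ∈ [41, 55]
|AD| ∈ [0, 104]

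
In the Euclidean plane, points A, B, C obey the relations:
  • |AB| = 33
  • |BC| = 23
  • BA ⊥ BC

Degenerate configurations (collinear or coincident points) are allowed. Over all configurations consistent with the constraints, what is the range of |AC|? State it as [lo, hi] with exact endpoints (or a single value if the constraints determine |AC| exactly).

|AB| ∈ {33}
|BC| ∈ {23}
|AC| ∈ {√(1618)}

|AC| = √(1618)  (≈ 40.2244)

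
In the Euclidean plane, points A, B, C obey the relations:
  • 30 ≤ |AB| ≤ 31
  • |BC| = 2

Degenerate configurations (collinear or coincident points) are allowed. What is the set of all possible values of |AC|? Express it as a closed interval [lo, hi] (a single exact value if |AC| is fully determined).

|AC| ∈ [28, 33]  (≈ [28.0000, 33.0000])

|AB| ∈ [30, 31]
|BC| ∈ {2}
|AC| ∈ [28, 33]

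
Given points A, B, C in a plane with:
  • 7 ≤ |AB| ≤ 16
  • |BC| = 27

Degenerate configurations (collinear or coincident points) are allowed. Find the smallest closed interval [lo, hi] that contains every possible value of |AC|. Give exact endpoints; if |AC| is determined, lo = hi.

|AC| ∈ [11, 43]  (≈ [11.0000, 43.0000])

|AB| ∈ [7, 16]
|BC| ∈ {27}
|AC| ∈ [11, 43]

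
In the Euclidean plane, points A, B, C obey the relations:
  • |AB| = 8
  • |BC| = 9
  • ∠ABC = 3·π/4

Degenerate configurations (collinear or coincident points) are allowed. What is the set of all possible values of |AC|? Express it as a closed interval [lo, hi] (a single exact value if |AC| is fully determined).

|AB| ∈ {8}
|BC| ∈ {9}
|AC| ∈ {√(72·√(2) + 145)}

|AC| = √(72·√(2) + 145)  (≈ 15.7106)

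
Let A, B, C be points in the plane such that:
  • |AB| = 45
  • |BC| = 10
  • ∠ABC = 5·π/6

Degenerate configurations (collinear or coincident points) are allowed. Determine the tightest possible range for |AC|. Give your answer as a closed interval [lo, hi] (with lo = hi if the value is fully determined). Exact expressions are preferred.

|AC| = 5·√(18·√(3) + 85)  (≈ 53.8927)

|AB| ∈ {45}
|BC| ∈ {10}
|AC| ∈ {5·√(18·√(3) + 85)}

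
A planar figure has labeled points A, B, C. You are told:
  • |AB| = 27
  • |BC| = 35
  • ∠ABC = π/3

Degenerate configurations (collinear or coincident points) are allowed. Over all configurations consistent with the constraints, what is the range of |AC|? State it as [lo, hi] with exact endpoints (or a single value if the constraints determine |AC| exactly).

|AB| ∈ {27}
|BC| ∈ {35}
|AC| ∈ {√(1009)}

|AC| = √(1009)  (≈ 31.7648)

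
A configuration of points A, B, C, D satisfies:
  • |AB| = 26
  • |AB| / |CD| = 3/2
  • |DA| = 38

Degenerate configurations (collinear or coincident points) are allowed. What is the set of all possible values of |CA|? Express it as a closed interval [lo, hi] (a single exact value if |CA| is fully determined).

|AB| ∈ {26}
|AD| ∈ {38}
|CD| ∈ {52/3}
|BD| ∈ [12, 64]
|AC| ∈ [62/3, 166/3]
|BC| ∈ [0, 244/3]

|CA| ∈ [62/3, 166/3]  (≈ [20.6667, 55.3333])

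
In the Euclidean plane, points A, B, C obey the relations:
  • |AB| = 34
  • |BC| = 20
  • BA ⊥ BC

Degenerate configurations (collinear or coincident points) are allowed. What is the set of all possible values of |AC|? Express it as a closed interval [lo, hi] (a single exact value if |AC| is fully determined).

|AC| = 2·√(389)  (≈ 39.4462)

|AB| ∈ {34}
|BC| ∈ {20}
|AC| ∈ {2·√(389)}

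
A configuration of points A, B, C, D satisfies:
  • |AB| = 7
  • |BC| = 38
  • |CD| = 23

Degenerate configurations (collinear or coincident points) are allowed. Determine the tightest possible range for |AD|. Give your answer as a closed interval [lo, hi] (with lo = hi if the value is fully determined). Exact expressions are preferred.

|AB| ∈ {7}
|BC| ∈ {38}
|CD| ∈ {23}
|AC| ∈ [31, 45]
|BD| ∈ [15, 61]
|AD| ∈ [8, 68]

|AD| ∈ [8, 68]  (≈ [8.0000, 68.0000])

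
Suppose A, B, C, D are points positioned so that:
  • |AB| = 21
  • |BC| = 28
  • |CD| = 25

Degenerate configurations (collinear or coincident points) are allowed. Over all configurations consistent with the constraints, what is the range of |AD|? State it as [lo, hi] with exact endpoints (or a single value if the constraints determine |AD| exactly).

|AB| ∈ {21}
|BC| ∈ {28}
|CD| ∈ {25}
|AC| ∈ [7, 49]
|BD| ∈ [3, 53]
|AD| ∈ [0, 74]

|AD| ∈ [0, 74]  (≈ [0.0000, 74.0000])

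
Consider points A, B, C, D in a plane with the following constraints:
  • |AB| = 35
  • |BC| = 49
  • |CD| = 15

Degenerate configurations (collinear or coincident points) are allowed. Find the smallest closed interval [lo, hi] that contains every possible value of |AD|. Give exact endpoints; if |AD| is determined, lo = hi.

|AB| ∈ {35}
|BC| ∈ {49}
|CD| ∈ {15}
|AC| ∈ [14, 84]
|BD| ∈ [34, 64]
|AD| ∈ [0, 99]

|AD| ∈ [0, 99]  (≈ [0.0000, 99.0000])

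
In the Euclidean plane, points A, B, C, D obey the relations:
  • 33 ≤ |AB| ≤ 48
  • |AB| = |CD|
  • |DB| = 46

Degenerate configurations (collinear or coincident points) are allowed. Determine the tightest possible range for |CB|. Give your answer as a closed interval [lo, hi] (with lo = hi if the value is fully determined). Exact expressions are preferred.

|CB| ∈ [0, 94]  (≈ [0.0000, 94.0000])

|AB| ∈ [33, 48]
|BD| ∈ {46}
|CD| ∈ [33, 48]
|AD| ∈ [0, 94]
|BC| ∈ [0, 94]
|AC| ∈ [0, 142]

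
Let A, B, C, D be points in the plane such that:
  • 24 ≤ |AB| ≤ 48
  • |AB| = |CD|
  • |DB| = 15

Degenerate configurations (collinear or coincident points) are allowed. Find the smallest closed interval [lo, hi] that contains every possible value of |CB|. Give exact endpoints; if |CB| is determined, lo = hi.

|AB| ∈ [24, 48]
|BD| ∈ {15}
|CD| ∈ [24, 48]
|AD| ∈ [9, 63]
|BC| ∈ [9, 63]
|AC| ∈ [0, 111]

|CB| ∈ [9, 63]  (≈ [9.0000, 63.0000])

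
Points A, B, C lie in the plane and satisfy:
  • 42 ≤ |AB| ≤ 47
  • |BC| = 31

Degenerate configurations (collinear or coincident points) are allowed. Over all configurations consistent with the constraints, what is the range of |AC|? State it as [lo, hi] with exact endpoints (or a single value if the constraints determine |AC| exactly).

|AB| ∈ [42, 47]
|BC| ∈ {31}
|AC| ∈ [11, 78]

|AC| ∈ [11, 78]  (≈ [11.0000, 78.0000])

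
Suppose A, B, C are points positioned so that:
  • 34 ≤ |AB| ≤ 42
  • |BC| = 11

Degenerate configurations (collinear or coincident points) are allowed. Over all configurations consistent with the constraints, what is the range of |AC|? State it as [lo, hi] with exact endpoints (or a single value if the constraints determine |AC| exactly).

|AB| ∈ [34, 42]
|BC| ∈ {11}
|AC| ∈ [23, 53]

|AC| ∈ [23, 53]  (≈ [23.0000, 53.0000])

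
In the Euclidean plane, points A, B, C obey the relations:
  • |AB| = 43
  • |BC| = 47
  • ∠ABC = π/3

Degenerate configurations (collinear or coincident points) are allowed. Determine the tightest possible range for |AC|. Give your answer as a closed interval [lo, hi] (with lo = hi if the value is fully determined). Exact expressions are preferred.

|AB| ∈ {43}
|BC| ∈ {47}
|AC| ∈ {√(2037)}

|AC| = √(2037)  (≈ 45.1331)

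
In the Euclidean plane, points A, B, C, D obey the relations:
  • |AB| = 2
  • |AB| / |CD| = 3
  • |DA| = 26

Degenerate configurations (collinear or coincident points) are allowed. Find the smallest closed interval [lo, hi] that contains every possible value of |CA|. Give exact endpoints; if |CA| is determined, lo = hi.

|AB| ∈ {2}
|AD| ∈ {26}
|CD| ∈ {2/3}
|BD| ∈ [24, 28]
|AC| ∈ [76/3, 80/3]
|BC| ∈ [70/3, 86/3]

|CA| ∈ [76/3, 80/3]  (≈ [25.3333, 26.6667])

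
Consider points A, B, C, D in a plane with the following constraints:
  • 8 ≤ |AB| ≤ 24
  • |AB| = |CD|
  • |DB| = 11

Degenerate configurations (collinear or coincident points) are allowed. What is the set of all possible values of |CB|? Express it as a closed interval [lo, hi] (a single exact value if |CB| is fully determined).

|AB| ∈ [8, 24]
|BD| ∈ {11}
|CD| ∈ [8, 24]
|AD| ∈ [0, 35]
|BC| ∈ [0, 35]
|AC| ∈ [0, 59]

|CB| ∈ [0, 35]  (≈ [0.0000, 35.0000])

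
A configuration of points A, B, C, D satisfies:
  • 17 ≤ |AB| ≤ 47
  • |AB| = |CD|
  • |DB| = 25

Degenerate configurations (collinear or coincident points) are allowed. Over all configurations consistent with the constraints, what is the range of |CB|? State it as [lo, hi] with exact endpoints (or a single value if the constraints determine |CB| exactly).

|CB| ∈ [0, 72]  (≈ [0.0000, 72.0000])

|AB| ∈ [17, 47]
|BD| ∈ {25}
|CD| ∈ [17, 47]
|AD| ∈ [0, 72]
|BC| ∈ [0, 72]
|AC| ∈ [0, 119]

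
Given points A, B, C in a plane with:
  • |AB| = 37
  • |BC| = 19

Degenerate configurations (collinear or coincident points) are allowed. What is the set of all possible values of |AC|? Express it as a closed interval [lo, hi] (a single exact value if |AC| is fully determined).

|AC| ∈ [18, 56]  (≈ [18.0000, 56.0000])

|AB| ∈ {37}
|BC| ∈ {19}
|AC| ∈ [18, 56]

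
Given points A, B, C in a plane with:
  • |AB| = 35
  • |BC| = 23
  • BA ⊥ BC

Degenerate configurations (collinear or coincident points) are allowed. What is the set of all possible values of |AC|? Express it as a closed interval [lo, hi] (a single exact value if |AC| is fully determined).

|AB| ∈ {35}
|BC| ∈ {23}
|AC| ∈ {√(1754)}

|AC| = √(1754)  (≈ 41.8808)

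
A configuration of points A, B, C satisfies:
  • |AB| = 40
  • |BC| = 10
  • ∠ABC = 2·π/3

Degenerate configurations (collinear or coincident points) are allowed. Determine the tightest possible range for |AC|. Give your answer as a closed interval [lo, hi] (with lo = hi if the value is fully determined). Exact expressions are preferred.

|AB| ∈ {40}
|BC| ∈ {10}
|AC| ∈ {10·√(21)}

|AC| = 10·√(21)  (≈ 45.8258)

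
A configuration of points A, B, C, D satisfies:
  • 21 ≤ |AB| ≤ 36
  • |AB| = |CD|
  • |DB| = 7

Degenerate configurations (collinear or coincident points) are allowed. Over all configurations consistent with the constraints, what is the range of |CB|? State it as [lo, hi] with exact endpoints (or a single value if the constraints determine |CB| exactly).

|CB| ∈ [14, 43]  (≈ [14.0000, 43.0000])

|AB| ∈ [21, 36]
|BD| ∈ {7}
|CD| ∈ [21, 36]
|AD| ∈ [14, 43]
|BC| ∈ [14, 43]
|AC| ∈ [0, 79]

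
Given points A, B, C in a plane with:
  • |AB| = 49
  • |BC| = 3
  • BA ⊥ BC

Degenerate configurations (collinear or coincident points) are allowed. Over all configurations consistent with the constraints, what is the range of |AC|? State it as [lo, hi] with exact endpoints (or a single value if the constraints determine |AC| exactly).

|AC| = √(2410)  (≈ 49.0918)

|AB| ∈ {49}
|BC| ∈ {3}
|AC| ∈ {√(2410)}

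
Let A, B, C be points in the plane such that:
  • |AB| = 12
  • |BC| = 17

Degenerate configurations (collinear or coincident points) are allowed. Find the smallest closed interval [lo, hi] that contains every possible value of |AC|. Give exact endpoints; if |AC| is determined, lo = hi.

|AC| ∈ [5, 29]  (≈ [5.0000, 29.0000])

|AB| ∈ {12}
|BC| ∈ {17}
|AC| ∈ [5, 29]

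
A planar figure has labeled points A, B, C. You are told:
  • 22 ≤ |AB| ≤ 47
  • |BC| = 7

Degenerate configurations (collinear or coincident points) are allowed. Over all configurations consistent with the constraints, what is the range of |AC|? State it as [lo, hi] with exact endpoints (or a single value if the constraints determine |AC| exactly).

|AC| ∈ [15, 54]  (≈ [15.0000, 54.0000])

|AB| ∈ [22, 47]
|BC| ∈ {7}
|AC| ∈ [15, 54]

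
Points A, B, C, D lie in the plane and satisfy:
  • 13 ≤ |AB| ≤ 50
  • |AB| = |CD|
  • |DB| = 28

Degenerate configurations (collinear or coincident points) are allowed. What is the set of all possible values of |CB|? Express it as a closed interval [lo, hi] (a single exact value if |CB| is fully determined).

|CB| ∈ [0, 78]  (≈ [0.0000, 78.0000])

|AB| ∈ [13, 50]
|BD| ∈ {28}
|CD| ∈ [13, 50]
|AD| ∈ [0, 78]
|BC| ∈ [0, 78]
|AC| ∈ [0, 128]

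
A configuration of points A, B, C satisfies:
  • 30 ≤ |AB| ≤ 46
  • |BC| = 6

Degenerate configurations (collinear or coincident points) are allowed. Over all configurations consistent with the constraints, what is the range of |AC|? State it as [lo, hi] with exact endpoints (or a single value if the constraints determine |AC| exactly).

|AB| ∈ [30, 46]
|BC| ∈ {6}
|AC| ∈ [24, 52]

|AC| ∈ [24, 52]  (≈ [24.0000, 52.0000])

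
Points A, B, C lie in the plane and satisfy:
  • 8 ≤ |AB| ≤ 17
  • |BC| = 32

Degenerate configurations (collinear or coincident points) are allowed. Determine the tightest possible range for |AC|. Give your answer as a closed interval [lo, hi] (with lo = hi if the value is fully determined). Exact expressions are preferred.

|AC| ∈ [15, 49]  (≈ [15.0000, 49.0000])

|AB| ∈ [8, 17]
|BC| ∈ {32}
|AC| ∈ [15, 49]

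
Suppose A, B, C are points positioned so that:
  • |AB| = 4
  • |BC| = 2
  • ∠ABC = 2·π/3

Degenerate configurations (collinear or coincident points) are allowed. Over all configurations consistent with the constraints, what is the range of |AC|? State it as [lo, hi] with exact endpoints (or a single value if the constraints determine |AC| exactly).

|AC| = 2·√(7)  (≈ 5.2915)

|AB| ∈ {4}
|BC| ∈ {2}
|AC| ∈ {2·√(7)}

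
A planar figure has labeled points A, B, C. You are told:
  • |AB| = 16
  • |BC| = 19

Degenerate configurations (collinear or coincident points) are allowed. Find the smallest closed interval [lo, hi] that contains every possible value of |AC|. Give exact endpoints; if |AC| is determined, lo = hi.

|AC| ∈ [3, 35]  (≈ [3.0000, 35.0000])

|AB| ∈ {16}
|BC| ∈ {19}
|AC| ∈ [3, 35]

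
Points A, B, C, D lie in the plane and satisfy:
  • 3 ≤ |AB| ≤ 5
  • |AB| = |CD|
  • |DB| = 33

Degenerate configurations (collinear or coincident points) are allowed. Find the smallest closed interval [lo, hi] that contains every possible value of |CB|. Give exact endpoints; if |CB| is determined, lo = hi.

|CB| ∈ [28, 38]  (≈ [28.0000, 38.0000])

|AB| ∈ [3, 5]
|BD| ∈ {33}
|CD| ∈ [3, 5]
|AD| ∈ [28, 38]
|BC| ∈ [28, 38]
|AC| ∈ [23, 43]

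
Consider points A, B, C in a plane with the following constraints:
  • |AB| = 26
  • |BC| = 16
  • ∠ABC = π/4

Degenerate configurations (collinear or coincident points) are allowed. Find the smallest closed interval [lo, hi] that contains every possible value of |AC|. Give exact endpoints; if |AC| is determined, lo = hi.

|AC| = 2·√(233 - 104·√(2))  (≈ 18.5388)

|AB| ∈ {26}
|BC| ∈ {16}
|AC| ∈ {2·√(233 - 104·√(2))}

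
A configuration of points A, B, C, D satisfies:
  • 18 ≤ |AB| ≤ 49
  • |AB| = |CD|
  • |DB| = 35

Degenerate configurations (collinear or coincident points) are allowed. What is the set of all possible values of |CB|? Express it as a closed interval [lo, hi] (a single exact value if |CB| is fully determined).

|AB| ∈ [18, 49]
|BD| ∈ {35}
|CD| ∈ [18, 49]
|AD| ∈ [0, 84]
|BC| ∈ [0, 84]
|AC| ∈ [0, 133]

|CB| ∈ [0, 84]  (≈ [0.0000, 84.0000])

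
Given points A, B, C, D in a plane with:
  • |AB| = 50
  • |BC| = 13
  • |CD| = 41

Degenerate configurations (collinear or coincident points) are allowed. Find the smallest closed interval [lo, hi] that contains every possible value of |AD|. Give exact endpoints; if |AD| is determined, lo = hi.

|AB| ∈ {50}
|BC| ∈ {13}
|CD| ∈ {41}
|AC| ∈ [37, 63]
|BD| ∈ [28, 54]
|AD| ∈ [0, 104]

|AD| ∈ [0, 104]  (≈ [0.0000, 104.0000])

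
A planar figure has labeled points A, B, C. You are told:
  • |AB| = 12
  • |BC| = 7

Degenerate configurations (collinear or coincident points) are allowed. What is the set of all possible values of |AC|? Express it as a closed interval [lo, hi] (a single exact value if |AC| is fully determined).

|AC| ∈ [5, 19]  (≈ [5.0000, 19.0000])

|AB| ∈ {12}
|BC| ∈ {7}
|AC| ∈ [5, 19]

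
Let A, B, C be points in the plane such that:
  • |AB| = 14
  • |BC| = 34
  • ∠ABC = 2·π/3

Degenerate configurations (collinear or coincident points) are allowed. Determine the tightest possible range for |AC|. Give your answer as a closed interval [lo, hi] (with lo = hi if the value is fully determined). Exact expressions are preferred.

|AB| ∈ {14}
|BC| ∈ {34}
|AC| ∈ {2·√(457)}

|AC| = 2·√(457)  (≈ 42.7551)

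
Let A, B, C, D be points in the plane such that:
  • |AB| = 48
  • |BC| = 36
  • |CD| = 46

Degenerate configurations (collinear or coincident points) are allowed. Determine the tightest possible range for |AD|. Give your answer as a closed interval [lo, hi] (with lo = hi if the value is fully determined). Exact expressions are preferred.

|AD| ∈ [0, 130]  (≈ [0.0000, 130.0000])

|AB| ∈ {48}
|BC| ∈ {36}
|CD| ∈ {46}
|AC| ∈ [12, 84]
|BD| ∈ [10, 82]
|AD| ∈ [0, 130]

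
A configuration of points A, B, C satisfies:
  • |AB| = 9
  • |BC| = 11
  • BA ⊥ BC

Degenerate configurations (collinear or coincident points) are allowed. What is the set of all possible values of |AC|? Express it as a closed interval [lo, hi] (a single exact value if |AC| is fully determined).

|AC| = √(202)  (≈ 14.2127)

|AB| ∈ {9}
|BC| ∈ {11}
|AC| ∈ {√(202)}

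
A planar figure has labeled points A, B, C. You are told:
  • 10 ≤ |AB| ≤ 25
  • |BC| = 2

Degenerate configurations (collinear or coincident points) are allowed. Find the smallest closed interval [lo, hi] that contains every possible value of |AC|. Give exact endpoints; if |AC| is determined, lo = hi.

|AB| ∈ [10, 25]
|BC| ∈ {2}
|AC| ∈ [8, 27]

|AC| ∈ [8, 27]  (≈ [8.0000, 27.0000])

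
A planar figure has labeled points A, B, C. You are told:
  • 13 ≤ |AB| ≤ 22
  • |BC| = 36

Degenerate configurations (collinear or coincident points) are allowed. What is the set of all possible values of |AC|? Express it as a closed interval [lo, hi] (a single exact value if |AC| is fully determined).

|AB| ∈ [13, 22]
|BC| ∈ {36}
|AC| ∈ [14, 58]

|AC| ∈ [14, 58]  (≈ [14.0000, 58.0000])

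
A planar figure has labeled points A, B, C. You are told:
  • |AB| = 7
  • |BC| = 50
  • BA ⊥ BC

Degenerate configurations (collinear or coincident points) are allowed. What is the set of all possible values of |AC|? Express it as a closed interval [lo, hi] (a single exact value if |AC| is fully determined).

|AB| ∈ {7}
|BC| ∈ {50}
|AC| ∈ {√(2549)}

|AC| = √(2549)  (≈ 50.4876)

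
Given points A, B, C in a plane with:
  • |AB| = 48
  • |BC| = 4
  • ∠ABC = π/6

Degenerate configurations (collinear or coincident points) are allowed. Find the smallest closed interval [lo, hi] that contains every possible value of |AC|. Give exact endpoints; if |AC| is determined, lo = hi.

|AB| ∈ {48}
|BC| ∈ {4}
|AC| ∈ {4·√(145 - 12·√(3))}

|AC| = 4·√(145 - 12·√(3))  (≈ 44.5808)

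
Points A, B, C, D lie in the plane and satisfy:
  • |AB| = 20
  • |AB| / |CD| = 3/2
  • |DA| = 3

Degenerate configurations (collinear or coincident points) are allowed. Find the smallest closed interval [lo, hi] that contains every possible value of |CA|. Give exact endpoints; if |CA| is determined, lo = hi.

|CA| ∈ [31/3, 49/3]  (≈ [10.3333, 16.3333])

|AB| ∈ {20}
|AD| ∈ {3}
|CD| ∈ {40/3}
|BD| ∈ [17, 23]
|AC| ∈ [31/3, 49/3]
|BC| ∈ [11/3, 109/3]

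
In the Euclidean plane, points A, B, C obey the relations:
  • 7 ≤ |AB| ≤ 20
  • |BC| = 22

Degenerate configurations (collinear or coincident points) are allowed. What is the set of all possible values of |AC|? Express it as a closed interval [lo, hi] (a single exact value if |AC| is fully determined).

|AC| ∈ [2, 42]  (≈ [2.0000, 42.0000])

|AB| ∈ [7, 20]
|BC| ∈ {22}
|AC| ∈ [2, 42]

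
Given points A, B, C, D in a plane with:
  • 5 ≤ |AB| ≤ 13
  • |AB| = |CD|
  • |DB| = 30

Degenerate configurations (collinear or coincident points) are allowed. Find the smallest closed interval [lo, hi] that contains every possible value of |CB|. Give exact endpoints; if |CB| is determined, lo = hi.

|AB| ∈ [5, 13]
|BD| ∈ {30}
|CD| ∈ [5, 13]
|AD| ∈ [17, 43]
|BC| ∈ [17, 43]
|AC| ∈ [4, 56]

|CB| ∈ [17, 43]  (≈ [17.0000, 43.0000])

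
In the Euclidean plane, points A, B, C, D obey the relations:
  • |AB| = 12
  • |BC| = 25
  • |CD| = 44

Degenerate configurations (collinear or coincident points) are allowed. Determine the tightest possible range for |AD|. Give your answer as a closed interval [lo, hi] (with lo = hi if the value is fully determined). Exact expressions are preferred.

|AD| ∈ [7, 81]  (≈ [7.0000, 81.0000])

|AB| ∈ {12}
|BC| ∈ {25}
|CD| ∈ {44}
|AC| ∈ [13, 37]
|BD| ∈ [19, 69]
|AD| ∈ [7, 81]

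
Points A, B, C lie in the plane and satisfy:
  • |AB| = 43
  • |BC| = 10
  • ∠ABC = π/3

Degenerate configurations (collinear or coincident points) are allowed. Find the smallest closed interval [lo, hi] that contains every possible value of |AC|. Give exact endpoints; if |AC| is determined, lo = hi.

|AC| = 7·√(31)  (≈ 38.9744)

|AB| ∈ {43}
|BC| ∈ {10}
|AC| ∈ {7·√(31)}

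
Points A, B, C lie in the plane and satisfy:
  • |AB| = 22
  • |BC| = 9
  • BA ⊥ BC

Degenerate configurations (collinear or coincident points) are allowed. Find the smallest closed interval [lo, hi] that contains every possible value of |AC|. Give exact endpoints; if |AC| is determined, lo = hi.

|AB| ∈ {22}
|BC| ∈ {9}
|AC| ∈ {√(565)}

|AC| = √(565)  (≈ 23.7697)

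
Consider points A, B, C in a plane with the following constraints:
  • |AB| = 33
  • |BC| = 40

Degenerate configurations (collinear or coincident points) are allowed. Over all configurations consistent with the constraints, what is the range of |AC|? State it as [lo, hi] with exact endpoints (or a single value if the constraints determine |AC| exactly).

|AC| ∈ [7, 73]  (≈ [7.0000, 73.0000])

|AB| ∈ {33}
|BC| ∈ {40}
|AC| ∈ [7, 73]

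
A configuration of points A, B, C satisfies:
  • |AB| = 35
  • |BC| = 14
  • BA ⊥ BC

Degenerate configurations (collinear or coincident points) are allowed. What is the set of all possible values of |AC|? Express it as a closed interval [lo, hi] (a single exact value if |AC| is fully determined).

|AB| ∈ {35}
|BC| ∈ {14}
|AC| ∈ {7·√(29)}

|AC| = 7·√(29)  (≈ 37.6962)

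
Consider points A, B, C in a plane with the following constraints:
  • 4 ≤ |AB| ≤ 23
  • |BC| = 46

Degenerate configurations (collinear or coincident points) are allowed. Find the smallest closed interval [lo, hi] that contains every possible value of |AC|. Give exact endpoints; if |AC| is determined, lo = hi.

|AC| ∈ [23, 69]  (≈ [23.0000, 69.0000])

|AB| ∈ [4, 23]
|BC| ∈ {46}
|AC| ∈ [23, 69]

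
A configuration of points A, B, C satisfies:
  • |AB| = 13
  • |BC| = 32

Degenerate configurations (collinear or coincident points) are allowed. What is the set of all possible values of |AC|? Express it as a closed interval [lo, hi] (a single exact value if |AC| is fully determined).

|AC| ∈ [19, 45]  (≈ [19.0000, 45.0000])

|AB| ∈ {13}
|BC| ∈ {32}
|AC| ∈ [19, 45]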